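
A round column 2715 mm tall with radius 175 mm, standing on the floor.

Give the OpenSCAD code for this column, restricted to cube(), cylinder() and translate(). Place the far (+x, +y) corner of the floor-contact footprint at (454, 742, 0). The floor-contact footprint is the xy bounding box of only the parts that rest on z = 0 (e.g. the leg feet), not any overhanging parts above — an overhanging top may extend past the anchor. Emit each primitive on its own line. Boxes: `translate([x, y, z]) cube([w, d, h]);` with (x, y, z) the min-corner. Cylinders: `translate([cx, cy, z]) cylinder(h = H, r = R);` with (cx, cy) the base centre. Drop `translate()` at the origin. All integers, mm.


translate([279, 567, 0]) cylinder(h = 2715, r = 175);


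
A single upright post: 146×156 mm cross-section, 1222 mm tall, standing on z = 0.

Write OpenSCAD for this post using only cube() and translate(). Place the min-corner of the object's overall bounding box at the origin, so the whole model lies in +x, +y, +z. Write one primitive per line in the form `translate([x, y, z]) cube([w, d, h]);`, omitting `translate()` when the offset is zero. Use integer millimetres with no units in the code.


cube([146, 156, 1222]);


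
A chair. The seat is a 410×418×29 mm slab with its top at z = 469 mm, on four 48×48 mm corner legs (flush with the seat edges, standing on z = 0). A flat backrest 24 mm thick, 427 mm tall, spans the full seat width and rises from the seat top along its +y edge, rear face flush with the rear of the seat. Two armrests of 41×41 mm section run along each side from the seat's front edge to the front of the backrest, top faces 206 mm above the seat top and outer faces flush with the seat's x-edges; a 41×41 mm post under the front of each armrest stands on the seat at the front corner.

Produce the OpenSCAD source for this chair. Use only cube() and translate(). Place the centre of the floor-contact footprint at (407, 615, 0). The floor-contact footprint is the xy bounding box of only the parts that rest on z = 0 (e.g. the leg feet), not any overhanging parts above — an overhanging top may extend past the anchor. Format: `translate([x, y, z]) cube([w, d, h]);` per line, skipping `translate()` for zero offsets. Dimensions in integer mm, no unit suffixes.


// leg_h = 469 - 29 = 440
// arm post h = 206 - 41 = 165
translate([202, 406, 440]) cube([410, 418, 29]);
translate([202, 406, 0]) cube([48, 48, 440]);
translate([564, 406, 0]) cube([48, 48, 440]);
translate([202, 776, 0]) cube([48, 48, 440]);
translate([564, 776, 0]) cube([48, 48, 440]);
translate([202, 800, 469]) cube([410, 24, 427]);
translate([202, 406, 634]) cube([41, 394, 41]);
translate([571, 406, 634]) cube([41, 394, 41]);
translate([202, 406, 469]) cube([41, 41, 165]);
translate([571, 406, 469]) cube([41, 41, 165]);


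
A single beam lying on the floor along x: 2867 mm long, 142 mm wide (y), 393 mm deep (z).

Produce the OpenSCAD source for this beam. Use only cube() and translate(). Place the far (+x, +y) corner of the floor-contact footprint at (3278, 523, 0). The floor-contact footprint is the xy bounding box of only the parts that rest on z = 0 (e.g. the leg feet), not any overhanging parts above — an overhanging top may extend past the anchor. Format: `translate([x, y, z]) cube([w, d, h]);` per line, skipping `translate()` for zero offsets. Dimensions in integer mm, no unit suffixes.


translate([411, 381, 0]) cube([2867, 142, 393]);


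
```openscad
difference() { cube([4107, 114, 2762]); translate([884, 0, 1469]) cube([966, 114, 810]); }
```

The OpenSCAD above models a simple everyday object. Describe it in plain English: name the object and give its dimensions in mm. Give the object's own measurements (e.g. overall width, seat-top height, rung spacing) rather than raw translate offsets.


A wall 4107 mm long (x), 114 mm thick (y), 2762 mm tall, with a rectangular window opening cut through it. The opening is 966 mm wide and 810 mm tall; its sill is at z = 1469 mm and its near (−x) edge is 884 mm from the wall's −x end. The opening passes through the full wall thickness.


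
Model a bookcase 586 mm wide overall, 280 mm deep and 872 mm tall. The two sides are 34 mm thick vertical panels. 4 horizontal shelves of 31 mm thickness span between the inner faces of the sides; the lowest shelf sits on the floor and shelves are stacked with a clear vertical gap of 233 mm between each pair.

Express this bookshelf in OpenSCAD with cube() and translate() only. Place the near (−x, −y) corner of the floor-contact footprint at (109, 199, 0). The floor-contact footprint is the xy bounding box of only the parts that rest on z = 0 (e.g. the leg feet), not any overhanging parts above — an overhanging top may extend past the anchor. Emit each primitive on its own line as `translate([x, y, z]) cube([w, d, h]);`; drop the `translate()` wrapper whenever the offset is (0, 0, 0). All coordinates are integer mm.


translate([109, 199, 0]) cube([34, 280, 872]);
translate([661, 199, 0]) cube([34, 280, 872]);
translate([143, 199, 0]) cube([518, 280, 31]);
translate([143, 199, 264]) cube([518, 280, 31]);
translate([143, 199, 528]) cube([518, 280, 31]);
translate([143, 199, 792]) cube([518, 280, 31]);


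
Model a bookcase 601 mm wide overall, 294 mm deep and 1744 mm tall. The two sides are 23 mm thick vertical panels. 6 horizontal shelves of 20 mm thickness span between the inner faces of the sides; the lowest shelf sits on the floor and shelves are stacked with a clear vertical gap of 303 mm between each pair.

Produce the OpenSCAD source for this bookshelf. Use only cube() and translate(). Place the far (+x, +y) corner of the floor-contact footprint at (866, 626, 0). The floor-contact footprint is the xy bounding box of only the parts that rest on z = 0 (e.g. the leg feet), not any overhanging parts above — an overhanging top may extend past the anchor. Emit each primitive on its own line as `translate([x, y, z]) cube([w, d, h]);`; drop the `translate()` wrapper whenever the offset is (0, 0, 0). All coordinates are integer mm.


translate([265, 332, 0]) cube([23, 294, 1744]);
translate([843, 332, 0]) cube([23, 294, 1744]);
translate([288, 332, 0]) cube([555, 294, 20]);
translate([288, 332, 323]) cube([555, 294, 20]);
translate([288, 332, 646]) cube([555, 294, 20]);
translate([288, 332, 969]) cube([555, 294, 20]);
translate([288, 332, 1292]) cube([555, 294, 20]);
translate([288, 332, 1615]) cube([555, 294, 20]);


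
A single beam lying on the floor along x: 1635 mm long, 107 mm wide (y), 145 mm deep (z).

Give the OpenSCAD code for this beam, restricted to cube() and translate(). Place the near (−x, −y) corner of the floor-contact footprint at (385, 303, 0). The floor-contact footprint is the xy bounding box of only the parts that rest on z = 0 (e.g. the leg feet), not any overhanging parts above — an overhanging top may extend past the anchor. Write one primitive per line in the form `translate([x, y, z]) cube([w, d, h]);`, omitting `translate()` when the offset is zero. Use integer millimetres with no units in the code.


translate([385, 303, 0]) cube([1635, 107, 145]);


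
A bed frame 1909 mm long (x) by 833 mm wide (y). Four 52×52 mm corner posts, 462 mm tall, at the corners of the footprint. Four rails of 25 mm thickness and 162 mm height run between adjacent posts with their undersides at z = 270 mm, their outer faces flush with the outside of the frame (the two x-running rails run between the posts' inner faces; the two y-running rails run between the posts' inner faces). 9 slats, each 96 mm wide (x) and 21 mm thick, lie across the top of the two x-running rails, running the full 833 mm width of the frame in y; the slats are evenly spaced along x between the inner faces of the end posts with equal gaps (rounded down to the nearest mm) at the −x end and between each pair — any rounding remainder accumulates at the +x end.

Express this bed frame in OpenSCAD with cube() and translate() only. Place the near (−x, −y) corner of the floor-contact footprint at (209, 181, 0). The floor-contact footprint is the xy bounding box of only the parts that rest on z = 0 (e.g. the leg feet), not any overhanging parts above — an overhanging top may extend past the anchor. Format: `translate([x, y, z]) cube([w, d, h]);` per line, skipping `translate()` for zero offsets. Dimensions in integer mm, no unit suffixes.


// slat z = rail_z + rail_h = 270 + 162 = 432
// slat gap = ⌊(1805 − 9·96) / 10⌋ = 94
translate([209, 181, 0]) cube([52, 52, 462]);
translate([209, 962, 0]) cube([52, 52, 462]);
translate([2066, 181, 0]) cube([52, 52, 462]);
translate([2066, 962, 0]) cube([52, 52, 462]);
translate([261, 181, 270]) cube([1805, 25, 162]);
translate([261, 989, 270]) cube([1805, 25, 162]);
translate([209, 233, 270]) cube([25, 729, 162]);
translate([2093, 233, 270]) cube([25, 729, 162]);
translate([355, 181, 432]) cube([96, 833, 21]);
translate([545, 181, 432]) cube([96, 833, 21]);
translate([735, 181, 432]) cube([96, 833, 21]);
translate([925, 181, 432]) cube([96, 833, 21]);
translate([1115, 181, 432]) cube([96, 833, 21]);
translate([1305, 181, 432]) cube([96, 833, 21]);
translate([1495, 181, 432]) cube([96, 833, 21]);
translate([1685, 181, 432]) cube([96, 833, 21]);
translate([1875, 181, 432]) cube([96, 833, 21]);


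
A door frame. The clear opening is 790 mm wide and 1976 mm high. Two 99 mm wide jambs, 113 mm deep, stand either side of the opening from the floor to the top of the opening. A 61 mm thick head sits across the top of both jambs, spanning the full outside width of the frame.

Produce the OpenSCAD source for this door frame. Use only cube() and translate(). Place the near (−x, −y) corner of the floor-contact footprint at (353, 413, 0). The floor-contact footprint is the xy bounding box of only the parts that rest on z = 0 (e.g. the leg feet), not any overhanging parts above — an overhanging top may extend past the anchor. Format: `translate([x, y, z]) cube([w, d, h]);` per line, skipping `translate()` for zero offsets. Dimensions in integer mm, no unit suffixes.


translate([353, 413, 0]) cube([99, 113, 1976]);
translate([1242, 413, 0]) cube([99, 113, 1976]);
translate([353, 413, 1976]) cube([988, 113, 61]);


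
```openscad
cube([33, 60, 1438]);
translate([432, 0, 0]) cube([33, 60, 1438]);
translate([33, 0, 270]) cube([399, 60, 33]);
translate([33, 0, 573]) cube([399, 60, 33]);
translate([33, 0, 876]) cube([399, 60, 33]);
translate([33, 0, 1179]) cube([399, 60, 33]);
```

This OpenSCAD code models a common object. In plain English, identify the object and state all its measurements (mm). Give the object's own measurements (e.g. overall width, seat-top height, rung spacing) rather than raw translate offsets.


A straight ladder. Two 33×60 mm vertical rails, 1438 mm tall, stand 465 mm apart (outside-to-outside) with their front faces coplanar on the −y side. 4 rungs, each 60 mm deep and 33 mm tall, span between the inner faces of the rails, front faces flush with the rails. The lowest rung's underside is at z = 270 mm and rungs are spaced 303 mm apart (underside to underside).


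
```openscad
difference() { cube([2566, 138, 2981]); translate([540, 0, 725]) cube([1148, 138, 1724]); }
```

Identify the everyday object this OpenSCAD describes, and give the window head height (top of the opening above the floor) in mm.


A wall with a window opening. The window head height is 2449 mm.

A wall with a rectangular opening subtracted — a window. Sill at z = 725, opening 1724 mm tall, so the head is at 725 + 1724 = 2449 mm.


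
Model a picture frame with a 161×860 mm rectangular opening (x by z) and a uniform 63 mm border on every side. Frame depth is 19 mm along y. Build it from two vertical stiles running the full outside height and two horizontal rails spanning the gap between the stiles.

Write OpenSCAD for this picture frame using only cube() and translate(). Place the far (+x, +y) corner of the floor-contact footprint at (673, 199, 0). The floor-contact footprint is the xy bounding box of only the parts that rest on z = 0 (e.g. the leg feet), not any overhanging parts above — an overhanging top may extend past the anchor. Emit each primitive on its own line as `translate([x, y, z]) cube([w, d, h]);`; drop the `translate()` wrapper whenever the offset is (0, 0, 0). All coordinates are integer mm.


translate([386, 180, 0]) cube([63, 19, 986]);
translate([610, 180, 0]) cube([63, 19, 986]);
translate([449, 180, 0]) cube([161, 19, 63]);
translate([449, 180, 923]) cube([161, 19, 63]);


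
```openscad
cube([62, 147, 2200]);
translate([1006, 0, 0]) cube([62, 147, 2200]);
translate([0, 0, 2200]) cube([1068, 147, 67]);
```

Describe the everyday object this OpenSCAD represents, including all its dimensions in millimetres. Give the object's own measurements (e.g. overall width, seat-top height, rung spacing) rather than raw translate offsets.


A door frame. The clear opening is 944 mm wide and 2200 mm high. Two 62 mm wide jambs, 147 mm deep, stand either side of the opening from the floor to the top of the opening. A 67 mm thick head sits across the top of both jambs, spanning the full outside width of the frame.


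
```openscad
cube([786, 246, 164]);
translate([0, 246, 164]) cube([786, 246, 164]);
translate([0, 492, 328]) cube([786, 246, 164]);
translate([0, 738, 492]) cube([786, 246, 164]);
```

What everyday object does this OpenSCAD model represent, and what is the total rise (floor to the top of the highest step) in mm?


A staircase. The total rise is 656 mm.

4 identical blocks, each offset up and back from the previous — a staircase. Each step is 164 mm tall and there are 4 of them, so the total rise is 4 × 164 = 656 mm.


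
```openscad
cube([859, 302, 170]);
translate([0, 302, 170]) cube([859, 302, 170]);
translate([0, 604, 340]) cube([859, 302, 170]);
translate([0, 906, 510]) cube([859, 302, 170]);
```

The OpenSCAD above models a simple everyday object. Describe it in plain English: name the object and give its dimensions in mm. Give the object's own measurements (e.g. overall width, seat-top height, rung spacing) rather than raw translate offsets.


A straight staircase of 4 solid steps. Each step is 859 mm wide (x), 302 mm deep (y, the going) and 170 mm tall (the rise). The first step rests on the floor; each subsequent step sits one going further in +y and one rise higher in +z, directly behind and above the previous step with no overlap.


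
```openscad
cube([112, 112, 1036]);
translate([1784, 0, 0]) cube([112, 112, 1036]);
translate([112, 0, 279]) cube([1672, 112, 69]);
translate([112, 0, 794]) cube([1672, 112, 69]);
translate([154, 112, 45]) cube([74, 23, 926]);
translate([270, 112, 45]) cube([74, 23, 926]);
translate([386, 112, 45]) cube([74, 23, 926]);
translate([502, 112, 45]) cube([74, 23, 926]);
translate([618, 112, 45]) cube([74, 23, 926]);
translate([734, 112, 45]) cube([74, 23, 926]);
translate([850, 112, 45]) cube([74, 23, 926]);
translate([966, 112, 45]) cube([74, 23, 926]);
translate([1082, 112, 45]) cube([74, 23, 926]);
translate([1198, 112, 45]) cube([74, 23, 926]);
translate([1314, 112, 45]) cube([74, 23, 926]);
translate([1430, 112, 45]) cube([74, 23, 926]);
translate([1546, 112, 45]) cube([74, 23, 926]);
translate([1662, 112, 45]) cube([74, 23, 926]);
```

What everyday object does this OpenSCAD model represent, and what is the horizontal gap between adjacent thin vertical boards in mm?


A fence section. The picket gap is 42 mm.

Two posts, two rails, 14 pickets — a fence section. Span 1672 mm holds 14 pickets of 74 mm with 15 equal gaps: ⌊(1672 − 14·74) / 15⌋ = 42 mm.


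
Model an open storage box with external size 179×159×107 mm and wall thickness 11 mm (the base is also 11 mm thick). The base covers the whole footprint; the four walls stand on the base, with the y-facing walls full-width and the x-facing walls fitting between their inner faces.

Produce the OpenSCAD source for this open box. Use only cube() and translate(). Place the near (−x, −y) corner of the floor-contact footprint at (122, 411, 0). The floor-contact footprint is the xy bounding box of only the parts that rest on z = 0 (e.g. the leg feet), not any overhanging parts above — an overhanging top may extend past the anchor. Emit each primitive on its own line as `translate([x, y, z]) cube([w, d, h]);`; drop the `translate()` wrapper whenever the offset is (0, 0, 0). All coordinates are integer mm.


translate([122, 411, 0]) cube([179, 159, 11]);
translate([122, 411, 11]) cube([179, 11, 96]);
translate([122, 559, 11]) cube([179, 11, 96]);
translate([122, 422, 11]) cube([11, 137, 96]);
translate([290, 422, 11]) cube([11, 137, 96]);


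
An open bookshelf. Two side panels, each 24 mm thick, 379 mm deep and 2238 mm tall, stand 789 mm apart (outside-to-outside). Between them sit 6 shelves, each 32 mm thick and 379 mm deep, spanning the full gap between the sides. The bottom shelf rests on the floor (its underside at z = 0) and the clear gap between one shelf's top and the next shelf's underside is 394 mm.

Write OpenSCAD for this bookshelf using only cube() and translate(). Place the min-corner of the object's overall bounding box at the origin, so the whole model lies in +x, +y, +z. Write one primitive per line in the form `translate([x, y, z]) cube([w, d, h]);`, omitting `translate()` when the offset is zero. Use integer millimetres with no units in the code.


cube([24, 379, 2238]);
translate([765, 0, 0]) cube([24, 379, 2238]);
translate([24, 0, 0]) cube([741, 379, 32]);
translate([24, 0, 426]) cube([741, 379, 32]);
translate([24, 0, 852]) cube([741, 379, 32]);
translate([24, 0, 1278]) cube([741, 379, 32]);
translate([24, 0, 1704]) cube([741, 379, 32]);
translate([24, 0, 2130]) cube([741, 379, 32]);


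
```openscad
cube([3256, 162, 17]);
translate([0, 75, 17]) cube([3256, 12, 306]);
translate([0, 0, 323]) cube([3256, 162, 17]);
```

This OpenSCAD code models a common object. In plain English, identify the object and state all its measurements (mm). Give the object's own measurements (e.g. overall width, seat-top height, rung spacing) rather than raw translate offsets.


An I-beam lying along x, 3256 mm long. Overall section height 340 mm. Two flanges 162 mm wide (y) and 17 mm thick, one on the floor and one at the top; a web 12 mm thick runs between them, centred on the flange width.


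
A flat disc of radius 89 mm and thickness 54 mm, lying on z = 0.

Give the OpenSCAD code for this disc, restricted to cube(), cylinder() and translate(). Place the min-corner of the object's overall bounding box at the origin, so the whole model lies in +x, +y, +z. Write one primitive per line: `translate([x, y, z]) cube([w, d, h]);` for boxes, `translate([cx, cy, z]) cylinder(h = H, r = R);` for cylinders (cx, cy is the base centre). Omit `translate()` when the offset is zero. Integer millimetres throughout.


translate([89, 89, 0]) cylinder(h = 54, r = 89);


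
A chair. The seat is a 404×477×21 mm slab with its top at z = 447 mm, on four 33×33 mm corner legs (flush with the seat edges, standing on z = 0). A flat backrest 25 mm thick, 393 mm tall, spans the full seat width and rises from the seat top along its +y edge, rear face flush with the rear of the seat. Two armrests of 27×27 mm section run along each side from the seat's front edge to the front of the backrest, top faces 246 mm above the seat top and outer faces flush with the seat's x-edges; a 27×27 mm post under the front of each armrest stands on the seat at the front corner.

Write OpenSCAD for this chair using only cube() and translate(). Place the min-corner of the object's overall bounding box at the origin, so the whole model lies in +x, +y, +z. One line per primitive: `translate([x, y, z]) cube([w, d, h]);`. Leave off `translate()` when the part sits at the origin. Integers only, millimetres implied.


translate([0, 0, 426]) cube([404, 477, 21]);
cube([33, 33, 426]);
translate([371, 0, 0]) cube([33, 33, 426]);
translate([0, 444, 0]) cube([33, 33, 426]);
translate([371, 444, 0]) cube([33, 33, 426]);
translate([0, 452, 447]) cube([404, 25, 393]);
translate([0, 0, 666]) cube([27, 452, 27]);
translate([377, 0, 666]) cube([27, 452, 27]);
translate([0, 0, 447]) cube([27, 27, 219]);
translate([377, 0, 447]) cube([27, 27, 219]);


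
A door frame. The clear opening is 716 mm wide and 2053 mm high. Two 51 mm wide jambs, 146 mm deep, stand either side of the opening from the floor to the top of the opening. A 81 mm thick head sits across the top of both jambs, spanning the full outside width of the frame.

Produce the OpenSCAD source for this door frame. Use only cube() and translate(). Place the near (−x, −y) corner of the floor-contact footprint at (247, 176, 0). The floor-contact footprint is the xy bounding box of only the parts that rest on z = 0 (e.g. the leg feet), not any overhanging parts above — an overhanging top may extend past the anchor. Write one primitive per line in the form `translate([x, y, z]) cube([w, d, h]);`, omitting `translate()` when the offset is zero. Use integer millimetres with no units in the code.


translate([247, 176, 0]) cube([51, 146, 2053]);
translate([1014, 176, 0]) cube([51, 146, 2053]);
translate([247, 176, 2053]) cube([818, 146, 81]);


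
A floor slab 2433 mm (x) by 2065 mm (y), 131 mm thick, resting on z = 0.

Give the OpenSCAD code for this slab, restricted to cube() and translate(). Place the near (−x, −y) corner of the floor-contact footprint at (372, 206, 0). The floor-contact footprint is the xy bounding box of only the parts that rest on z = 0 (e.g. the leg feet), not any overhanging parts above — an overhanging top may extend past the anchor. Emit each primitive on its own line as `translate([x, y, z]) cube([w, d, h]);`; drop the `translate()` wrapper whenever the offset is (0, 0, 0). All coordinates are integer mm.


translate([372, 206, 0]) cube([2433, 2065, 131]);


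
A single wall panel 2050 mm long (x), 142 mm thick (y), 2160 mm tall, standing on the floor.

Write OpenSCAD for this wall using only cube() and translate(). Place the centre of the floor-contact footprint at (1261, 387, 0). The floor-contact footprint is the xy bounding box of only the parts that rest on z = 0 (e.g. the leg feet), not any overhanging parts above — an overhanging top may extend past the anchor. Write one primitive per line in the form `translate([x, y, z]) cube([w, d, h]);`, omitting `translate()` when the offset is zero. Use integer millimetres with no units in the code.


translate([236, 316, 0]) cube([2050, 142, 2160]);


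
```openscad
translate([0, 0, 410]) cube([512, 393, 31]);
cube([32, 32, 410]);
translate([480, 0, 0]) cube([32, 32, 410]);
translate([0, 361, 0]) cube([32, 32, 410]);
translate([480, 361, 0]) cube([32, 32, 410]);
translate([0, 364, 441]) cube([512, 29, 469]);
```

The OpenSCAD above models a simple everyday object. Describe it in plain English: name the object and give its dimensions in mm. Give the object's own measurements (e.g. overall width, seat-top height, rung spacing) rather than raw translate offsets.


A chair. The seat is a 512×393×31 mm slab with its top at z = 441 mm, on four 32×32 mm corner legs (flush with the seat edges, standing on z = 0). A flat backrest 29 mm thick, 469 mm tall, spans the full seat width and rises from the seat top along its +y edge, rear face flush with the rear of the seat.


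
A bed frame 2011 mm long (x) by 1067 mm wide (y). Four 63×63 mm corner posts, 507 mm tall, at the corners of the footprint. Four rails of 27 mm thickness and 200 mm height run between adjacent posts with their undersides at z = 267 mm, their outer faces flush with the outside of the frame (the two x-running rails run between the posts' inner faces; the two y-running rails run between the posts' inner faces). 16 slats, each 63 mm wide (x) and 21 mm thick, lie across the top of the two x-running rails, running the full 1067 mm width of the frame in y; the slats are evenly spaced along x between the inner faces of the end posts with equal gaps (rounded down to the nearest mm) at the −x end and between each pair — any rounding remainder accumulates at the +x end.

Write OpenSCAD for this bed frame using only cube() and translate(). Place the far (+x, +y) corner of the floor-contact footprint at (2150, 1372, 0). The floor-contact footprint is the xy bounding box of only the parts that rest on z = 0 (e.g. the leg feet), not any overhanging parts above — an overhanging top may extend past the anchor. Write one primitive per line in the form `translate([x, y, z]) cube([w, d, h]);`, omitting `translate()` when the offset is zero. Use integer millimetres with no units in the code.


translate([139, 305, 0]) cube([63, 63, 507]);
translate([139, 1309, 0]) cube([63, 63, 507]);
translate([2087, 305, 0]) cube([63, 63, 507]);
translate([2087, 1309, 0]) cube([63, 63, 507]);
translate([202, 305, 267]) cube([1885, 27, 200]);
translate([202, 1345, 267]) cube([1885, 27, 200]);
translate([139, 368, 267]) cube([27, 941, 200]);
translate([2123, 368, 267]) cube([27, 941, 200]);
translate([253, 305, 467]) cube([63, 1067, 21]);
translate([367, 305, 467]) cube([63, 1067, 21]);
translate([481, 305, 467]) cube([63, 1067, 21]);
translate([595, 305, 467]) cube([63, 1067, 21]);
translate([709, 305, 467]) cube([63, 1067, 21]);
translate([823, 305, 467]) cube([63, 1067, 21]);
translate([937, 305, 467]) cube([63, 1067, 21]);
translate([1051, 305, 467]) cube([63, 1067, 21]);
translate([1165, 305, 467]) cube([63, 1067, 21]);
translate([1279, 305, 467]) cube([63, 1067, 21]);
translate([1393, 305, 467]) cube([63, 1067, 21]);
translate([1507, 305, 467]) cube([63, 1067, 21]);
translate([1621, 305, 467]) cube([63, 1067, 21]);
translate([1735, 305, 467]) cube([63, 1067, 21]);
translate([1849, 305, 467]) cube([63, 1067, 21]);
translate([1963, 305, 467]) cube([63, 1067, 21]);


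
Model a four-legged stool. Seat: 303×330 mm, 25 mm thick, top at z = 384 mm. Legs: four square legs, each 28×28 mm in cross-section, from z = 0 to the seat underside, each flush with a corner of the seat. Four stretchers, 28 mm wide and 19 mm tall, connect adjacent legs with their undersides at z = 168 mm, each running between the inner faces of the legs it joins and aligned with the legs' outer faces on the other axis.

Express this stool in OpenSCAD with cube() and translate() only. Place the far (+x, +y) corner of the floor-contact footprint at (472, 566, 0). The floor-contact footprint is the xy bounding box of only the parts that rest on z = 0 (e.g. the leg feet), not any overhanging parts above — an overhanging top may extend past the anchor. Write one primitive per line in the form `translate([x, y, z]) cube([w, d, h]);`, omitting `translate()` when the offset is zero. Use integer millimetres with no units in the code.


translate([169, 236, 359]) cube([303, 330, 25]);
translate([169, 236, 0]) cube([28, 28, 359]);
translate([444, 236, 0]) cube([28, 28, 359]);
translate([169, 538, 0]) cube([28, 28, 359]);
translate([444, 538, 0]) cube([28, 28, 359]);
translate([197, 236, 168]) cube([247, 28, 19]);
translate([197, 538, 168]) cube([247, 28, 19]);
translate([169, 264, 168]) cube([28, 274, 19]);
translate([444, 264, 168]) cube([28, 274, 19]);


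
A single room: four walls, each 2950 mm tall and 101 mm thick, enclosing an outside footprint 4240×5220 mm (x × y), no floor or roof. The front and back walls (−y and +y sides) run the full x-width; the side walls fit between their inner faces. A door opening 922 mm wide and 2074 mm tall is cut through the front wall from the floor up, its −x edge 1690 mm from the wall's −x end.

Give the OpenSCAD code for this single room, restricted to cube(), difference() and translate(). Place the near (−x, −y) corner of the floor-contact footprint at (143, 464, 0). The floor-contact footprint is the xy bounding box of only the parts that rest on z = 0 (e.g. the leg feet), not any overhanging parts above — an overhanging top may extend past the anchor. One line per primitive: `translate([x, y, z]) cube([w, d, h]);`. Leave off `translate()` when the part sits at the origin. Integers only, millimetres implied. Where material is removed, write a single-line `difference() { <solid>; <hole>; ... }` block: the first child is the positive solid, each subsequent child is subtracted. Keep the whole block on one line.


difference() { translate([143, 464, 0]) cube([4240, 101, 2950]); translate([1833, 464, 0]) cube([922, 101, 2074]); }
translate([143, 5583, 0]) cube([4240, 101, 2950]);
translate([143, 565, 0]) cube([101, 5018, 2950]);
translate([4282, 565, 0]) cube([101, 5018, 2950]);


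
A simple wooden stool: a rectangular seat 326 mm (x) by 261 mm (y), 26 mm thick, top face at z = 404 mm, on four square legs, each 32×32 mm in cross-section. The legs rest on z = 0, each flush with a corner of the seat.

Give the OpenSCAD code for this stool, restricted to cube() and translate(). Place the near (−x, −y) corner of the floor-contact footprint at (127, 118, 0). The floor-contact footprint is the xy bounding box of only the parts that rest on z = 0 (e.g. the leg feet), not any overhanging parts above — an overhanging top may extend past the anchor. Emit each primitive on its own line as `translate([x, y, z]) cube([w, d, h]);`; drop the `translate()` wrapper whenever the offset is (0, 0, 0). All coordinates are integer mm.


translate([127, 118, 378]) cube([326, 261, 26]);
translate([127, 118, 0]) cube([32, 32, 378]);
translate([421, 118, 0]) cube([32, 32, 378]);
translate([127, 347, 0]) cube([32, 32, 378]);
translate([421, 347, 0]) cube([32, 32, 378]);


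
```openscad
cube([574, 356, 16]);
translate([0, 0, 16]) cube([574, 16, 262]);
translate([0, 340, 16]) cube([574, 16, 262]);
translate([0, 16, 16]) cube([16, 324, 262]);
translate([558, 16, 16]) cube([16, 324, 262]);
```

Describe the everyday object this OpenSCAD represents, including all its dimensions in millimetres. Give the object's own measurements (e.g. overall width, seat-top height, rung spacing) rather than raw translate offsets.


An open-topped rectangular box: outside dimensions 574×356×278 mm, with a uniform wall and base thickness of 16 mm. The base is a full 574×356 slab on the floor; four walls sit on top of the base. The front and back walls (the −y and +y sides) span the full width; the two side walls fit between them.


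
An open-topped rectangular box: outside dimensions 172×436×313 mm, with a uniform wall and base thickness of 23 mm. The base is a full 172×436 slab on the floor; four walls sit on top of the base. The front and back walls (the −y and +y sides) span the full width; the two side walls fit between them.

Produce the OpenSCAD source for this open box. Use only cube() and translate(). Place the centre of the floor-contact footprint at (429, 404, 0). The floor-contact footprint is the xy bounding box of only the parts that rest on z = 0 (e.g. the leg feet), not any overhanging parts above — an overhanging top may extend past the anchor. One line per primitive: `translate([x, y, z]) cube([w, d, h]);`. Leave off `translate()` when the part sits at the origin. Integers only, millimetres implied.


translate([343, 186, 0]) cube([172, 436, 23]);
translate([343, 186, 23]) cube([172, 23, 290]);
translate([343, 599, 23]) cube([172, 23, 290]);
translate([343, 209, 23]) cube([23, 390, 290]);
translate([492, 209, 23]) cube([23, 390, 290]);


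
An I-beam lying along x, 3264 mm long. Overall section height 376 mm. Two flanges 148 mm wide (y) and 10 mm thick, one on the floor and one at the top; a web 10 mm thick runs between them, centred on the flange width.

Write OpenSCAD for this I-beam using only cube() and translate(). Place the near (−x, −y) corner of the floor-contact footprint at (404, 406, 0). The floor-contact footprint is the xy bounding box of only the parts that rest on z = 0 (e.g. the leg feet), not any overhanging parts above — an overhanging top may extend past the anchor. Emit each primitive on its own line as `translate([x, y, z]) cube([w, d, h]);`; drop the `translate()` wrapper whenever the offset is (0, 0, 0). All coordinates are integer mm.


translate([404, 406, 0]) cube([3264, 148, 10]);
translate([404, 475, 10]) cube([3264, 10, 356]);
translate([404, 406, 366]) cube([3264, 148, 10]);


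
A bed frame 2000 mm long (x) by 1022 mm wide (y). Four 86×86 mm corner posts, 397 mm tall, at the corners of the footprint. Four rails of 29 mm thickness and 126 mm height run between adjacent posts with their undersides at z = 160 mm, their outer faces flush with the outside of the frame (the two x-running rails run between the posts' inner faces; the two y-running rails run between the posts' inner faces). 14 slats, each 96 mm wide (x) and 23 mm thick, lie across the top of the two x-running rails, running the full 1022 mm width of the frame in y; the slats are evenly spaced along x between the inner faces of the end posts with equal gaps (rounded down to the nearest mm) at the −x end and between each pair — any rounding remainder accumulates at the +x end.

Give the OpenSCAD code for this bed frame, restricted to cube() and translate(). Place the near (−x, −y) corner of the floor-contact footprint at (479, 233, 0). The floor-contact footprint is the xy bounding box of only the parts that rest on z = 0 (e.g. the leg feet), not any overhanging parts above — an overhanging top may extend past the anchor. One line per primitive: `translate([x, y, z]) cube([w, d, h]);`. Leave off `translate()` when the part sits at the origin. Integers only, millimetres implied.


translate([479, 233, 0]) cube([86, 86, 397]);
translate([479, 1169, 0]) cube([86, 86, 397]);
translate([2393, 233, 0]) cube([86, 86, 397]);
translate([2393, 1169, 0]) cube([86, 86, 397]);
translate([565, 233, 160]) cube([1828, 29, 126]);
translate([565, 1226, 160]) cube([1828, 29, 126]);
translate([479, 319, 160]) cube([29, 850, 126]);
translate([2450, 319, 160]) cube([29, 850, 126]);
translate([597, 233, 286]) cube([96, 1022, 23]);
translate([725, 233, 286]) cube([96, 1022, 23]);
translate([853, 233, 286]) cube([96, 1022, 23]);
translate([981, 233, 286]) cube([96, 1022, 23]);
translate([1109, 233, 286]) cube([96, 1022, 23]);
translate([1237, 233, 286]) cube([96, 1022, 23]);
translate([1365, 233, 286]) cube([96, 1022, 23]);
translate([1493, 233, 286]) cube([96, 1022, 23]);
translate([1621, 233, 286]) cube([96, 1022, 23]);
translate([1749, 233, 286]) cube([96, 1022, 23]);
translate([1877, 233, 286]) cube([96, 1022, 23]);
translate([2005, 233, 286]) cube([96, 1022, 23]);
translate([2133, 233, 286]) cube([96, 1022, 23]);
translate([2261, 233, 286]) cube([96, 1022, 23]);


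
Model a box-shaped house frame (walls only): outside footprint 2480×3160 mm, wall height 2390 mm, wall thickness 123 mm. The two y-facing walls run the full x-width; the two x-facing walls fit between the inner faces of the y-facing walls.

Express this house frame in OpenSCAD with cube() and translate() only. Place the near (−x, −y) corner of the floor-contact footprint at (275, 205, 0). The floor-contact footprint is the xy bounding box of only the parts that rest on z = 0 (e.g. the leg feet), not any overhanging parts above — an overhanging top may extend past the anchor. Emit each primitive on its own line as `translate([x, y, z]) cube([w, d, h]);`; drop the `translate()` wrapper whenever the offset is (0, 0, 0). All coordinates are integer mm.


translate([275, 205, 0]) cube([2480, 123, 2390]);
translate([275, 3242, 0]) cube([2480, 123, 2390]);
translate([275, 328, 0]) cube([123, 2914, 2390]);
translate([2632, 328, 0]) cube([123, 2914, 2390]);


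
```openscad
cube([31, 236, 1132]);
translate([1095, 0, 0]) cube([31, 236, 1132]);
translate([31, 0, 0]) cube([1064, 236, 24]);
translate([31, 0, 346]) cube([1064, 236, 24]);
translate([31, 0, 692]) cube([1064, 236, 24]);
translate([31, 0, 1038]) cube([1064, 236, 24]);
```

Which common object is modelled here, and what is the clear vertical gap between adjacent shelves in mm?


A bookshelf. The clear shelf gap is 322 mm.

Two tall side panels with 4 horizontal boards between them — a bookshelf. The first two shelf undersides are at z = 0 and z = 346; with shelf thickness 24, the clear gap is 346 − 0 − 24 = 322 mm.


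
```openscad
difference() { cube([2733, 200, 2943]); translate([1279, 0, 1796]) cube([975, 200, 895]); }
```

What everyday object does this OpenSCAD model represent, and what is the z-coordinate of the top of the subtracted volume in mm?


A wall with a window opening. The window head height is 2691 mm.

A wall with a rectangular opening subtracted — a window. Sill at z = 1796, opening 895 mm tall, so the head is at 1796 + 895 = 2691 mm.


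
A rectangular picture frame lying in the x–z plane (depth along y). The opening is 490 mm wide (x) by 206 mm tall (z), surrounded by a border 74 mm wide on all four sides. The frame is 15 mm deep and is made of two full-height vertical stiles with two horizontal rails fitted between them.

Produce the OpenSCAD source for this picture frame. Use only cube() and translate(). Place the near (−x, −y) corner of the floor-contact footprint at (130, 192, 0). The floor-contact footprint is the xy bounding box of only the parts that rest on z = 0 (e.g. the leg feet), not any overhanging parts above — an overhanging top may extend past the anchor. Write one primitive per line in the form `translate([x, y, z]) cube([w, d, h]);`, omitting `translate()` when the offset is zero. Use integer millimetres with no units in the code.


translate([130, 192, 0]) cube([74, 15, 354]);
translate([694, 192, 0]) cube([74, 15, 354]);
translate([204, 192, 0]) cube([490, 15, 74]);
translate([204, 192, 280]) cube([490, 15, 74]);


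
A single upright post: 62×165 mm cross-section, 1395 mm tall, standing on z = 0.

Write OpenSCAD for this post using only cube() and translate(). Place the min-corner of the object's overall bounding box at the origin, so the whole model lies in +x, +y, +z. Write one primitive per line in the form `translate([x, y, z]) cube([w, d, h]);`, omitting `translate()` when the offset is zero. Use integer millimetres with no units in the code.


cube([62, 165, 1395]);


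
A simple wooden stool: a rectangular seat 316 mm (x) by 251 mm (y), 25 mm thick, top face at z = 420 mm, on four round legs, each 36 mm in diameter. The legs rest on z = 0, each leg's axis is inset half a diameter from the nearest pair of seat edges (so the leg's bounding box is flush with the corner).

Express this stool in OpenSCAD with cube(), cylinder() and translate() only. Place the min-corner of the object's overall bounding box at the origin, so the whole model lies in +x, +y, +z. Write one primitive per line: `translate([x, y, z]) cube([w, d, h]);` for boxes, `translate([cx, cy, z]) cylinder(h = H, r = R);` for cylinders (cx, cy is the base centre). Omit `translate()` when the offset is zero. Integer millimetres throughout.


// leg_h = 420 - 25 = 395
translate([0, 0, 395]) cube([316, 251, 25]);
translate([18, 18, 0]) cylinder(h = 395, r = 18);
translate([298, 18, 0]) cylinder(h = 395, r = 18);
translate([18, 233, 0]) cylinder(h = 395, r = 18);
translate([298, 233, 0]) cylinder(h = 395, r = 18);


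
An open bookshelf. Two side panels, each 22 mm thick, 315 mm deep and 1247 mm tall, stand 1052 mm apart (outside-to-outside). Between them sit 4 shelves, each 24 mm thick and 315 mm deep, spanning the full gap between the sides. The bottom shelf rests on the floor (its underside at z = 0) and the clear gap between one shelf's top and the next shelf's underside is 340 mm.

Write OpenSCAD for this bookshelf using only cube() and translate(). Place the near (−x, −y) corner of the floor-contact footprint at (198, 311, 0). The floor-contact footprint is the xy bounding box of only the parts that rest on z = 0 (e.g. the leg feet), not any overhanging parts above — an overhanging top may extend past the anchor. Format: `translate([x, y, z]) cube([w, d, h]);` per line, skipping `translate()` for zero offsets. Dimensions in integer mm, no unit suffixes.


translate([198, 311, 0]) cube([22, 315, 1247]);
translate([1228, 311, 0]) cube([22, 315, 1247]);
translate([220, 311, 0]) cube([1008, 315, 24]);
translate([220, 311, 364]) cube([1008, 315, 24]);
translate([220, 311, 728]) cube([1008, 315, 24]);
translate([220, 311, 1092]) cube([1008, 315, 24]);
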